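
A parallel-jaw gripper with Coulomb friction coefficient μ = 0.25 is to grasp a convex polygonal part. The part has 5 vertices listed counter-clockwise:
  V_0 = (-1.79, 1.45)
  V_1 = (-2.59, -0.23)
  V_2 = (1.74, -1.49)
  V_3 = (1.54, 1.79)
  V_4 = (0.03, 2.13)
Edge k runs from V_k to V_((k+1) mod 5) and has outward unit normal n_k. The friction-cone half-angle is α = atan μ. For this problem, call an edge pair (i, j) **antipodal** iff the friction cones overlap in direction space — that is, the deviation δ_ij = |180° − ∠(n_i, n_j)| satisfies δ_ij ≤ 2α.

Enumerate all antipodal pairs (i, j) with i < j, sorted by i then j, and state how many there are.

count = 1; pairs: (1,3)

α = atan 0.25 = 14.04°;  2α = 28.07°
n_0 = (-0.9029, +0.4299)
n_1 = (-0.2794, -0.9602)
n_2 = (+0.9981, +0.0609)
n_3 = (+0.2197, +0.9756)
n_4 = (-0.3500, +0.9368)
  (0,1): δ = 80.76°  ·
  (0,2): δ = 28.95°  ·
  (0,3): δ = 102.77°  ·
  (0,4): δ = 135.95°  ·
  (1,2): δ = 70.29°  ·
  (1,3): δ = 3.54°  ✓
  (1,4): δ = 36.71°  ·
  (2,3): δ = 106.18°  ·
  (2,4): δ = 73.00°  ·
  (3,4): δ = 146.82°  ·
antipodal pairs: 1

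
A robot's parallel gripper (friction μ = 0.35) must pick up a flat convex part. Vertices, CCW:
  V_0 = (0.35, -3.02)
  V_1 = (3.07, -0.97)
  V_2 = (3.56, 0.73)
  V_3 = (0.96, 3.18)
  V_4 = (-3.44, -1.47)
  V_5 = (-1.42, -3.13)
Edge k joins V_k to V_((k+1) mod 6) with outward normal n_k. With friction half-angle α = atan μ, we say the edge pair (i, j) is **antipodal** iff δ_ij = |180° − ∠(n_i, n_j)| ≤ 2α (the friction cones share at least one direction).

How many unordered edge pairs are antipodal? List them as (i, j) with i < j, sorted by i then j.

count = 3; pairs: (0,3), (1,3), (2,4)

α = atan 0.35 = 19.29°;  2α = 38.58°
n_0 = (+0.6019, -0.7986)
n_1 = (+0.9609, -0.2770)
n_2 = (+0.6858, +0.7278)
n_3 = (-0.7264, +0.6873)
n_4 = (-0.6349, -0.7726)
n_5 = (+0.0620, -0.9981)
  (0,1): δ = 143.08°  ·
  (0,2): δ = 80.30°  ·
  (0,3): δ = 9.58°  ✓
  (0,4): δ = 103.58°  ·
  (0,5): δ = 146.55°  ·
  (1,2): δ = 117.22°  ·
  (1,3): δ = 27.34°  ✓
  (1,4): δ = 66.67°  ·
  (1,5): δ = 109.64°  ·
  (2,3): δ = 90.12°  ·
  (2,4): δ = 3.89°  ✓
  (2,5): δ = 46.85°  ·
  (3,4): δ = 86.00°  ·
  (3,5): δ = 43.03°  ·
  (4,5): δ = 137.03°  ·
antipodal pairs: 3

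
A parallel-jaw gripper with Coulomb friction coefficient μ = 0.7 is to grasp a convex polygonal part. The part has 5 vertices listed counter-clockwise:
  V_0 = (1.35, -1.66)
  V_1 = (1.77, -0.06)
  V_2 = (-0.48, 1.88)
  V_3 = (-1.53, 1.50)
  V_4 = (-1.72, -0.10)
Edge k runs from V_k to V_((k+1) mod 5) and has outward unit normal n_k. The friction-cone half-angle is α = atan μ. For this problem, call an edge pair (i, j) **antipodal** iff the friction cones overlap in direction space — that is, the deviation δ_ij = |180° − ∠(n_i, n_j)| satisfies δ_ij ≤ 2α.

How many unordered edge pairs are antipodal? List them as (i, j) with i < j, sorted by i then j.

α = atan 0.7 = 34.99°;  2α = 69.98°
n_0 = (+0.9672, -0.2539)
n_1 = (+0.6530, +0.7574)
n_2 = (-0.3403, +0.9403)
n_3 = (-0.9930, +0.1179)
n_4 = (-0.4530, -0.8915)
  (0,1): δ = 116.06°  ·
  (0,2): δ = 55.40°  ✓
  (0,3): δ = 7.94°  ✓
  (0,4): δ = 77.77°  ·
  (1,2): δ = 119.34°  ·
  (1,3): δ = 56.00°  ✓
  (1,4): δ = 13.83°  ✓
  (2,3): δ = 116.67°  ·
  (2,4): δ = 46.83°  ✓
  (3,4): δ = 110.16°  ·
antipodal pairs: 5

count = 5; pairs: (0,2), (0,3), (1,3), (1,4), (2,4)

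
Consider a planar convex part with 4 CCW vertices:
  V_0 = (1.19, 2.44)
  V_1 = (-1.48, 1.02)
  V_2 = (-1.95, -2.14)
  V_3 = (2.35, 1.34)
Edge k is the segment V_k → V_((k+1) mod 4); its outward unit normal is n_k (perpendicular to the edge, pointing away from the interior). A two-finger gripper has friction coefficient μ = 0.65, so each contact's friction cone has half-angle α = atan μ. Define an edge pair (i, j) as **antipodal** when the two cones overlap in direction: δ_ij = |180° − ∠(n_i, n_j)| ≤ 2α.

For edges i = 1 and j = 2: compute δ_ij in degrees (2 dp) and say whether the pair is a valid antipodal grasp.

α = atan 0.65 = 33.02°;  2α = 66.05°
edge 1: e_1 = (-0.47, -3.16);  n_1 = (-0.9891, +0.1471)
edge 2: e_2 = (+4.30, +3.48);  n_2 = (+0.6291, -0.7773)
∠(n_1, n_2) = 137.44°
δ = |180° − 137.44°| = 42.56°
42.56° ≤ 2α = 66.05°  →  valid

δ = 42.56°, valid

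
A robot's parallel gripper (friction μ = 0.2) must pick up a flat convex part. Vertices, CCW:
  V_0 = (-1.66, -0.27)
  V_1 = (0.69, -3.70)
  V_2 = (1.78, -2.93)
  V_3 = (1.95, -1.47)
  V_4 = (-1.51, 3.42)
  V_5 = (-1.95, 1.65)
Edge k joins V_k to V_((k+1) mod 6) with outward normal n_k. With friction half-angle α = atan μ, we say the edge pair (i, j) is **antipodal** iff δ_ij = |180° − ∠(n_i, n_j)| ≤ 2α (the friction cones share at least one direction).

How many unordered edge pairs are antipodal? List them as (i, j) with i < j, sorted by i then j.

count = 3; pairs: (0,3), (2,4), (2,5)

α = atan 0.2 = 11.31°;  2α = 22.62°
n_0 = (-0.8250, -0.5652)
n_1 = (+0.5770, -0.8168)
n_2 = (+0.9933, -0.1157)
n_3 = (+0.8163, +0.5776)
n_4 = (-0.9705, +0.2412)
n_5 = (-0.9888, -0.1493)
  (0,1): δ = 89.18°  ·
  (0,2): δ = 41.06°  ·
  (0,3): δ = 0.87°  ✓
  (0,4): δ = 131.62°  ·
  (0,5): δ = 154.17°  ·
  (1,2): δ = 131.88°  ·
  (1,3): δ = 89.96°  ·
  (1,4): δ = 40.80°  ·
  (1,5): δ = 63.35°  ·
  (2,3): δ = 138.08°  ·
  (2,4): δ = 7.32°  ✓
  (2,5): δ = 15.23°  ✓
  (3,4): δ = 49.24°  ·
  (3,5): δ = 26.69°  ·
  (4,5): δ = 157.45°  ·
antipodal pairs: 3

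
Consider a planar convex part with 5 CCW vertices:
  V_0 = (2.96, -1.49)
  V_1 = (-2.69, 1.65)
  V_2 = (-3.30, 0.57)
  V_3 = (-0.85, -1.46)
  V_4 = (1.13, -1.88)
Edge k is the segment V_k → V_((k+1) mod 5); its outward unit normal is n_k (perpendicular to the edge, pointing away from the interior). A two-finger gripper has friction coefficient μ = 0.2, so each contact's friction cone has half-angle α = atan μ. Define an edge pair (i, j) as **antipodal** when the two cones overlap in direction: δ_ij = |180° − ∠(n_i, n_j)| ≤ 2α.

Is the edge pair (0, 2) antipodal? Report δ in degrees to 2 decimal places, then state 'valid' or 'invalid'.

δ = 10.58°, valid

α = atan 0.2 = 11.31°;  2α = 22.62°
edge 0: e_0 = (-5.65, +3.14);  n_0 = (+0.4858, +0.8741)
edge 2: e_2 = (+2.45, -2.03);  n_2 = (-0.6380, -0.7700)
∠(n_0, n_2) = 169.42°
δ = |180° − 169.42°| = 10.58°
10.58° ≤ 2α = 22.62°  →  valid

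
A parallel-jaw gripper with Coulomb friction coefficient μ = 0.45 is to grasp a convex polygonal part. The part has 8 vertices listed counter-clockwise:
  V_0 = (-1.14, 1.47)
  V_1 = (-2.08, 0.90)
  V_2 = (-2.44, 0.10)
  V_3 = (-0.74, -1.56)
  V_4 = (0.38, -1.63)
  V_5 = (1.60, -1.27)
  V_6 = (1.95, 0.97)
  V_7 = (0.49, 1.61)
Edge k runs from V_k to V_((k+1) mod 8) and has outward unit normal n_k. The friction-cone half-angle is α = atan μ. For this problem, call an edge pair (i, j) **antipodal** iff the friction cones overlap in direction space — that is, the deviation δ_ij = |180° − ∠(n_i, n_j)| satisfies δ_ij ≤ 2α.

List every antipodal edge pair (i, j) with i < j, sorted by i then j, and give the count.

count = 8; pairs: (0,3), (0,4), (1,5), (2,6), (3,6), (3,7), (4,6), (4,7)

α = atan 0.45 = 24.23°;  2α = 48.46°
n_0 = (-0.5185, +0.8551)
n_1 = (-0.9119, +0.4104)
n_2 = (-0.6986, -0.7155)
n_3 = (-0.0624, -0.9981)
n_4 = (+0.2830, -0.9591)
n_5 = (+0.9880, -0.1544)
n_6 = (+0.4015, +0.9159)
n_7 = (-0.0856, +0.9963)
  (0,1): δ = 145.46°  ·
  (0,2): δ = 75.55°  ·
  (0,3): δ = 34.81°  ✓
  (0,4): δ = 14.79°  ✓
  (0,5): δ = 49.89°  ·
  (0,6): δ = 125.10°  ·
  (0,7): δ = 153.68°  ·
  (1,2): δ = 110.09°  ·
  (1,3): δ = 69.35°  ·
  (1,4): δ = 49.33°  ·
  (1,5): δ = 15.35°  ✓
  (1,6): δ = 90.56°  ·
  (1,7): δ = 119.14°  ·
  (2,3): δ = 139.26°  ·
  (2,4): δ = 119.24°  ·
  (2,5): δ = 54.56°  ·
  (2,6): δ = 20.65°  ✓
  (2,7): δ = 49.23°  ·
  (3,4): δ = 159.98°  ·
  (3,5): δ = 95.30°  ·
  (3,6): δ = 20.09°  ✓
  (3,7): δ = 8.49°  ✓
  (4,5): δ = 115.32°  ·
  (4,6): δ = 40.11°  ✓
  (4,7): δ = 11.53°  ✓
  (5,6): δ = 104.79°  ·
  (5,7): δ = 76.21°  ·
  (6,7): δ = 151.42°  ·
antipodal pairs: 8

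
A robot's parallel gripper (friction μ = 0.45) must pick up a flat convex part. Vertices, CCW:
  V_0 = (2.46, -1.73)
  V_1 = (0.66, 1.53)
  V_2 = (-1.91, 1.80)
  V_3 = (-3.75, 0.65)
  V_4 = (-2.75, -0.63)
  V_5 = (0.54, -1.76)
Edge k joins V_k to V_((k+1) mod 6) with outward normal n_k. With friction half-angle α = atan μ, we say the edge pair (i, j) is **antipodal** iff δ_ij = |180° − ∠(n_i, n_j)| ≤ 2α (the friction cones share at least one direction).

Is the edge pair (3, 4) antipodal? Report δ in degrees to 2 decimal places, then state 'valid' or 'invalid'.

α = atan 0.45 = 24.23°;  2α = 48.46°
edge 3: e_3 = (+1.00, -1.28);  n_3 = (-0.7880, -0.6156)
edge 4: e_4 = (+3.29, -1.13);  n_4 = (-0.3248, -0.9458)
∠(n_3, n_4) = 33.05°
δ = |180° − 33.05°| = 146.95°
146.95° > 2α = 48.46°  →  invalid

δ = 146.95°, invalid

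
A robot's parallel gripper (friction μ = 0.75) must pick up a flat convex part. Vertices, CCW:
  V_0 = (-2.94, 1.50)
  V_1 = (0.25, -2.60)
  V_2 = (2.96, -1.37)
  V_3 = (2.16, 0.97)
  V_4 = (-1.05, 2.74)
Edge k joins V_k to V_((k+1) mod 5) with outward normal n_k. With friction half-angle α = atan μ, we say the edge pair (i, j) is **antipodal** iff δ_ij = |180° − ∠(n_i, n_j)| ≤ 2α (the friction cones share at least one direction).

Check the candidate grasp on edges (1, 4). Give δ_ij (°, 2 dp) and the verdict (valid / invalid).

α = atan 0.75 = 36.87°;  2α = 73.74°
edge 1: e_1 = (+2.71, +1.23);  n_1 = (+0.4133, -0.9106)
edge 4: e_4 = (-1.89, -1.24);  n_4 = (-0.5486, +0.8361)
∠(n_1, n_4) = 171.14°
δ = |180° − 171.14°| = 8.86°
8.86° ≤ 2α = 73.74°  →  valid

δ = 8.86°, valid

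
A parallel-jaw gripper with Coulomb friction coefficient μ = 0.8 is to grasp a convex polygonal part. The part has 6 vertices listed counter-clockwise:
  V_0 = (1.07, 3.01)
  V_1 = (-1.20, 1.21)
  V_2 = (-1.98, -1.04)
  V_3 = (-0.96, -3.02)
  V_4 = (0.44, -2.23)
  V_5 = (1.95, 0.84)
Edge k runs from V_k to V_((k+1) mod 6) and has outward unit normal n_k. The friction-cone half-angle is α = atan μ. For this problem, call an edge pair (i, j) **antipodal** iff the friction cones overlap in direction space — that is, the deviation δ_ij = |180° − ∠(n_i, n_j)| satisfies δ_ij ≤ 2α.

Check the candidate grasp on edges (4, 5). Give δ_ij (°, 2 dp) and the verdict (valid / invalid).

δ = 131.74°, invalid

α = atan 0.8 = 38.66°;  2α = 77.32°
edge 4: e_4 = (+1.51, +3.07);  n_4 = (+0.8973, -0.4414)
edge 5: e_5 = (-0.88, +2.17);  n_5 = (+0.9267, +0.3758)
∠(n_4, n_5) = 48.26°
δ = |180° − 48.26°| = 131.74°
131.74° > 2α = 77.32°  →  invalid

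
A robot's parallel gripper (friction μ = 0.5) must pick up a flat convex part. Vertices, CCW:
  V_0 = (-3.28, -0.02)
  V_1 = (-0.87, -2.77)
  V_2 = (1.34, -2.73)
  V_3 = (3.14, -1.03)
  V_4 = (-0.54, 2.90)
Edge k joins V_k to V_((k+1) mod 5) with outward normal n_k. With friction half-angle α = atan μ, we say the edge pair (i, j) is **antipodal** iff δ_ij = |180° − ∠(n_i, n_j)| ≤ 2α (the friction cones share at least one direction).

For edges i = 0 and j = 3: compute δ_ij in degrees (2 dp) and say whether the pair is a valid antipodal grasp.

α = atan 0.5 = 26.57°;  2α = 53.13°
edge 0: e_0 = (+2.41, -2.75);  n_0 = (-0.7521, -0.6591)
edge 3: e_3 = (-3.68, +3.93);  n_3 = (+0.7299, +0.6835)
∠(n_0, n_3) = 178.11°
δ = |180° − 178.11°| = 1.89°
1.89° ≤ 2α = 53.13°  →  valid

δ = 1.89°, valid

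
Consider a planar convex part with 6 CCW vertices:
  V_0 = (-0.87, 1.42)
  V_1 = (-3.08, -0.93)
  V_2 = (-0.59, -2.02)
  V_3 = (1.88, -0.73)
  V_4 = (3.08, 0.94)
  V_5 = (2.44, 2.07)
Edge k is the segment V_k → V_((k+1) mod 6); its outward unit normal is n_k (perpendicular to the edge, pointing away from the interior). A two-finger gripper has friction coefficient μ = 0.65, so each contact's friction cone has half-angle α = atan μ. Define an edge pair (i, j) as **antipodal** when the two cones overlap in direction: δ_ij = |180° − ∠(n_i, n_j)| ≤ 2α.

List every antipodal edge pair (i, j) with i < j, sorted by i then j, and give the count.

count = 6; pairs: (0,2), (0,3), (1,4), (1,5), (2,5), (3,5)

α = atan 0.65 = 33.02°;  2α = 66.05°
n_0 = (-0.7285, +0.6851)
n_1 = (-0.4010, -0.9161)
n_2 = (+0.4629, -0.8864)
n_3 = (+0.8121, -0.5835)
n_4 = (+0.8701, +0.4928)
n_5 = (-0.1927, +0.9813)
  (0,1): δ = 70.40°  ·
  (0,2): δ = 19.18°  ✓
  (0,3): δ = 7.54°  ✓
  (0,4): δ = 72.77°  ·
  (0,5): δ = 144.35°  ·
  (1,2): δ = 128.78°  ·
  (1,3): δ = 102.06°  ·
  (1,4): δ = 36.83°  ✓
  (1,5): δ = 34.75°  ✓
  (2,3): δ = 153.28°  ·
  (2,4): δ = 88.05°  ·
  (2,5): δ = 16.47°  ✓
  (3,4): δ = 114.77°  ·
  (3,5): δ = 43.19°  ✓
  (4,5): δ = 108.42°  ·
antipodal pairs: 6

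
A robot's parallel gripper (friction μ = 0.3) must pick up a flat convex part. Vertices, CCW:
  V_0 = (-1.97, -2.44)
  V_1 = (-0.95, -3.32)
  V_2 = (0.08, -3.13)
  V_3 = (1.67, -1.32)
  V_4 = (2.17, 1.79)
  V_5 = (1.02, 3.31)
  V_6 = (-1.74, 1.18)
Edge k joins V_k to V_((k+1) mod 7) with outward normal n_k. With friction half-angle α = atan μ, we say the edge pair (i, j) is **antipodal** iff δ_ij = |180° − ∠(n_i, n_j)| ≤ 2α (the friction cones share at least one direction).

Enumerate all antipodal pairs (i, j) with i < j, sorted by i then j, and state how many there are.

α = atan 0.3 = 16.70°;  2α = 33.40°
n_0 = (-0.6532, -0.7572)
n_1 = (+0.1814, -0.9834)
n_2 = (+0.7513, -0.6600)
n_3 = (+0.9873, -0.1587)
n_4 = (+0.7975, +0.6034)
n_5 = (-0.6110, +0.7917)
n_6 = (-0.9980, +0.0634)
  (0,1): δ = 128.76°  ·
  (0,2): δ = 90.51°  ·
  (0,3): δ = 58.35°  ·
  (0,4): δ = 12.10°  ✓
  (0,5): δ = 78.44°  ·
  (0,6): δ = 127.15°  ·
  (1,2): δ = 141.75°  ·
  (1,3): δ = 109.59°  ·
  (1,4): δ = 63.34°  ·
  (1,5): δ = 27.21°  ✓
  (1,6): δ = 75.91°  ·
  (2,3): δ = 147.84°  ·
  (2,4): δ = 101.59°  ·
  (2,5): δ = 11.04°  ✓
  (2,6): δ = 37.66°  ·
  (3,4): δ = 133.76°  ·
  (3,5): δ = 43.21°  ·
  (3,6): δ = 5.50°  ✓
  (4,5): δ = 89.45°  ·
  (4,6): δ = 40.75°  ·
  (5,6): δ = 131.29°  ·
antipodal pairs: 4

count = 4; pairs: (0,4), (1,5), (2,5), (3,6)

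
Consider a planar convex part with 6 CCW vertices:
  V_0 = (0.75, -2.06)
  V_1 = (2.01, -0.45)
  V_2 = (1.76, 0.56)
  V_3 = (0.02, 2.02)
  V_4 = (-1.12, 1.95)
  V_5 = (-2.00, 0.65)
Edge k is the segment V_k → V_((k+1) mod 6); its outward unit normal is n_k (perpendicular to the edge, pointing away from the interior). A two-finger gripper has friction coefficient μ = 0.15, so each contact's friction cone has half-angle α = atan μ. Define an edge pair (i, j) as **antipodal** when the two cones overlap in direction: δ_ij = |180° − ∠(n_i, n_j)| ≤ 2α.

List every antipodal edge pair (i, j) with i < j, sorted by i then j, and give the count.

α = atan 0.15 = 8.53°;  2α = 17.06°
n_0 = (+0.7875, -0.6163)
n_1 = (+0.9707, +0.2403)
n_2 = (+0.6428, +0.7661)
n_3 = (-0.0613, +0.9981)
n_4 = (-0.8281, +0.5606)
n_5 = (-0.7019, -0.7123)
  (0,1): δ = 128.05°  ·
  (0,2): δ = 91.95°  ·
  (0,3): δ = 48.44°  ·
  (0,4): δ = 3.95°  ✓
  (0,5): δ = 83.47°  ·
  (1,2): δ = 143.90°  ·
  (1,3): δ = 100.39°  ·
  (1,4): δ = 48.00°  ·
  (1,5): δ = 31.52°  ·
  (2,3): δ = 136.49°  ·
  (2,4): δ = 84.10°  ·
  (2,5): δ = 4.58°  ✓
  (3,4): δ = 127.61°  ·
  (3,5): δ = 48.09°  ·
  (4,5): δ = 100.49°  ·
antipodal pairs: 2

count = 2; pairs: (0,4), (2,5)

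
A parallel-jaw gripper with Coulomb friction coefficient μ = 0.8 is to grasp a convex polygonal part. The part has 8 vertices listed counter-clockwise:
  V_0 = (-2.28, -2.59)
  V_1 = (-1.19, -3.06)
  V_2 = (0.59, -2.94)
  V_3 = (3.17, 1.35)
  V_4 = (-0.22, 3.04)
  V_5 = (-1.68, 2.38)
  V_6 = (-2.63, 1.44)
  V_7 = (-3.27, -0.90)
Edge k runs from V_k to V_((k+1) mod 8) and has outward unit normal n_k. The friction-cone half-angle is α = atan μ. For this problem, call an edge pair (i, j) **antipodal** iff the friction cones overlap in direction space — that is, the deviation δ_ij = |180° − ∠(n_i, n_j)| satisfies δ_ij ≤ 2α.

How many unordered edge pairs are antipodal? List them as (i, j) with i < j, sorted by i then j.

α = atan 0.8 = 38.66°;  2α = 77.32°
n_0 = (-0.3960, -0.9183)
n_1 = (+0.0673, -0.9977)
n_2 = (+0.8570, -0.5154)
n_3 = (+0.4462, +0.8950)
n_4 = (-0.4119, +0.9112)
n_5 = (-0.7034, +0.7108)
n_6 = (-0.9646, +0.2638)
n_7 = (-0.8629, -0.5055)
  (0,1): δ = 152.82°  ·
  (0,2): δ = 97.70°  ·
  (0,3): δ = 3.17°  ✓
  (0,4): δ = 47.65°  ✓
  (0,5): δ = 68.02°  ✓
  (0,6): δ = 98.03°  ·
  (0,7): δ = 143.69°  ·
  (1,2): δ = 124.88°  ·
  (1,3): δ = 30.35°  ✓
  (1,4): δ = 20.47°  ✓
  (1,5): δ = 40.84°  ✓
  (1,6): δ = 70.85°  ✓
  (1,7): δ = 116.50°  ·
  (2,3): δ = 85.47°  ·
  (2,4): δ = 34.65°  ✓
  (2,5): δ = 14.28°  ✓
  (2,6): δ = 15.73°  ✓
  (2,7): δ = 61.38°  ✓
  (3,4): δ = 129.18°  ·
  (3,5): δ = 108.81°  ·
  (3,6): δ = 78.80°  ·
  (3,7): δ = 33.14°  ✓
  (4,5): δ = 159.63°  ·
  (4,6): δ = 129.62°  ·
  (4,7): δ = 83.96°  ·
  (5,6): δ = 149.99°  ·
  (5,7): δ = 104.34°  ·
  (6,7): δ = 134.34°  ·
antipodal pairs: 12

count = 12; pairs: (0,3), (0,4), (0,5), (1,3), (1,4), (1,5), (1,6), (2,4), (2,5), (2,6), (2,7), (3,7)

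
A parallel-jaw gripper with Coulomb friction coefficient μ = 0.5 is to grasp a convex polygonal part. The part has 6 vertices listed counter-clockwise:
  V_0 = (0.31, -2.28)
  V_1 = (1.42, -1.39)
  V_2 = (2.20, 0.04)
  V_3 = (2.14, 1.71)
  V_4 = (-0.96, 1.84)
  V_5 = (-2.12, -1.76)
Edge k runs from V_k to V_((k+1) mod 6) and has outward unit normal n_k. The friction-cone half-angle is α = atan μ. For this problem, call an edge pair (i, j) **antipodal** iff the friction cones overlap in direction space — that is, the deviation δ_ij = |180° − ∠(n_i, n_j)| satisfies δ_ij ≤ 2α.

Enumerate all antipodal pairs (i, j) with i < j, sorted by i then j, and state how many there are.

count = 5; pairs: (0,3), (0,4), (1,4), (2,4), (3,5)

α = atan 0.5 = 26.57°;  2α = 53.13°
n_0 = (+0.6256, -0.7802)
n_1 = (+0.8779, -0.4789)
n_2 = (+0.9994, +0.0359)
n_3 = (+0.0419, +0.9991)
n_4 = (-0.9518, +0.3067)
n_5 = (-0.2093, -0.9779)
  (0,1): δ = 157.33°  ·
  (0,2): δ = 126.67°  ·
  (0,3): δ = 41.12°  ✓
  (0,4): δ = 33.42°  ✓
  (0,5): δ = 129.20°  ·
  (1,2): δ = 149.33°  ·
  (1,3): δ = 63.79°  ·
  (1,4): δ = 10.75°  ✓
  (1,5): δ = 106.53°  ·
  (2,3): δ = 94.46°  ·
  (2,4): δ = 19.92°  ✓
  (2,5): δ = 75.86°  ·
  (3,4): δ = 105.46°  ·
  (3,5): δ = 9.68°  ✓
  (4,5): δ = 84.22°  ·
antipodal pairs: 5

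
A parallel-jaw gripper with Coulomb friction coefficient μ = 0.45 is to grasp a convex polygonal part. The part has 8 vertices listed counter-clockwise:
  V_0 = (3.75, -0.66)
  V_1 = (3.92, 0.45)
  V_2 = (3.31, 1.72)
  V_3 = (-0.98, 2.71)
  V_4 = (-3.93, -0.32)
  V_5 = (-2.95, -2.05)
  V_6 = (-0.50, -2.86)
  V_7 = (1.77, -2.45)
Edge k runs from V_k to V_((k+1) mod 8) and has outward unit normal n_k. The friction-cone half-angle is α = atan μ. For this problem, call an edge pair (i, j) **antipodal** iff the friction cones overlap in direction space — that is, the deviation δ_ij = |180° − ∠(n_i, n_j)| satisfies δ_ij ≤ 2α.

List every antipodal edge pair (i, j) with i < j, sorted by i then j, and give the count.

count = 9; pairs: (0,3), (0,4), (1,4), (1,5), (2,4), (2,5), (2,6), (3,6), (3,7)

α = atan 0.45 = 24.23°;  2α = 48.46°
n_0 = (+0.9885, -0.1514)
n_1 = (+0.9014, +0.4330)
n_2 = (+0.2249, +0.9744)
n_3 = (-0.7165, +0.6976)
n_4 = (-0.8701, -0.4929)
n_5 = (-0.3139, -0.9495)
n_6 = (+0.1777, -0.9841)
n_7 = (+0.6706, -0.7418)
  (0,1): δ = 145.64°  ·
  (0,2): δ = 94.29°  ·
  (0,3): δ = 35.53°  ✓
  (0,4): δ = 38.24°  ✓
  (0,5): δ = 80.41°  ·
  (0,6): δ = 108.95°  ·
  (0,7): δ = 140.82°  ·
  (1,2): δ = 128.65°  ·
  (1,3): δ = 69.89°  ·
  (1,4): δ = 3.87°  ✓
  (1,5): δ = 46.05°  ✓
  (1,6): δ = 74.58°  ·
  (1,7): δ = 106.46°  ·
  (2,3): δ = 121.24°  ·
  (2,4): δ = 47.47°  ✓
  (2,5): δ = 5.30°  ✓
  (2,6): δ = 23.23°  ✓
  (2,7): δ = 55.11°  ·
  (3,4): δ = 106.24°  ·
  (3,5): δ = 64.06°  ·
  (3,6): δ = 35.53°  ✓
  (3,7): δ = 3.65°  ✓
  (4,5): δ = 137.82°  ·
  (4,6): δ = 109.29°  ·
  (4,7): δ = 77.42°  ·
  (5,6): δ = 151.47°  ·
  (5,7): δ = 119.59°  ·
  (6,7): δ = 148.12°  ·
antipodal pairs: 9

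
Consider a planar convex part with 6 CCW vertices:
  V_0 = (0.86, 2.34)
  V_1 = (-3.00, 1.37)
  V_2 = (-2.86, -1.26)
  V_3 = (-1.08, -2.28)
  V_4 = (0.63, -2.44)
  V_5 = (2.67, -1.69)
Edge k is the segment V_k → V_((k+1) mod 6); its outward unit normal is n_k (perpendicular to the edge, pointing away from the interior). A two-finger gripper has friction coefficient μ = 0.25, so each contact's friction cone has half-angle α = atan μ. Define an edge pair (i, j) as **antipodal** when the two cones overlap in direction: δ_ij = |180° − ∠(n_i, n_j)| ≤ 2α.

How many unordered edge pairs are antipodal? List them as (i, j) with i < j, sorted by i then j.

count = 3; pairs: (0,3), (0,4), (1,5)

α = atan 0.25 = 14.04°;  2α = 28.07°
n_0 = (-0.2437, +0.9698)
n_1 = (-0.9986, -0.0532)
n_2 = (-0.4972, -0.8676)
n_3 = (-0.0932, -0.9957)
n_4 = (+0.3451, -0.9386)
n_5 = (+0.9122, +0.4097)
  (0,1): δ = 101.06°  ·
  (0,2): δ = 43.92°  ·
  (0,3): δ = 19.45°  ✓
  (0,4): δ = 6.08°  ✓
  (0,5): δ = 100.08°  ·
  (1,2): δ = 122.86°  ·
  (1,3): δ = 98.39°  ·
  (1,4): δ = 72.86°  ·
  (1,5): δ = 21.14°  ✓
  (2,3): δ = 155.53°  ·
  (2,4): δ = 130.00°  ·
  (2,5): δ = 36.00°  ·
  (3,4): δ = 154.47°  ·
  (3,5): δ = 60.47°  ·
  (4,5): δ = 86.00°  ·
antipodal pairs: 3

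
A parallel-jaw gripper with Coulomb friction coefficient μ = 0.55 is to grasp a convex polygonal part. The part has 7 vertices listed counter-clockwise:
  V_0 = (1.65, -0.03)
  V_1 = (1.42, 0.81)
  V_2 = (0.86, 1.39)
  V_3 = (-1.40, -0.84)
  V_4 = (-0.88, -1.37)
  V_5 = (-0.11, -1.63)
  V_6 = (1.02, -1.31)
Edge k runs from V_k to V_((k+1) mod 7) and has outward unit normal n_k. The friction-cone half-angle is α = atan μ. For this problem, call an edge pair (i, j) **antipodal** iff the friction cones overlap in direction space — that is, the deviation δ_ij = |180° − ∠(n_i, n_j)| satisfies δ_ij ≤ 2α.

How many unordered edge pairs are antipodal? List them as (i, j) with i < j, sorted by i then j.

α = atan 0.55 = 28.81°;  2α = 57.62°
n_0 = (+0.9645, +0.2641)
n_1 = (+0.7194, +0.6946)
n_2 = (-0.7024, +0.7118)
n_3 = (-0.7138, -0.7003)
n_4 = (-0.3199, -0.9474)
n_5 = (+0.2725, -0.9622)
n_6 = (+0.8972, -0.4416)
  (0,1): δ = 151.32°  ·
  (0,2): δ = 60.70°  ·
  (0,3): δ = 29.14°  ✓
  (0,4): δ = 56.03°  ✓
  (0,5): δ = 90.50°  ·
  (0,6): δ = 138.48°  ·
  (1,2): δ = 89.38°  ·
  (1,3): δ = 0.46°  ✓
  (1,4): δ = 27.35°  ✓
  (1,5): δ = 61.82°  ·
  (1,6): δ = 109.80°  ·
  (2,3): δ = 90.16°  ·
  (2,4): δ = 63.28°  ·
  (2,5): δ = 28.81°  ✓
  (2,6): δ = 19.18°  ✓
  (3,4): δ = 153.11°  ·
  (3,5): δ = 118.64°  ·
  (3,6): δ = 70.66°  ·
  (4,5): δ = 145.53°  ·
  (4,6): δ = 97.55°  ·
  (5,6): δ = 132.02°  ·
antipodal pairs: 6

count = 6; pairs: (0,3), (0,4), (1,3), (1,4), (2,5), (2,6)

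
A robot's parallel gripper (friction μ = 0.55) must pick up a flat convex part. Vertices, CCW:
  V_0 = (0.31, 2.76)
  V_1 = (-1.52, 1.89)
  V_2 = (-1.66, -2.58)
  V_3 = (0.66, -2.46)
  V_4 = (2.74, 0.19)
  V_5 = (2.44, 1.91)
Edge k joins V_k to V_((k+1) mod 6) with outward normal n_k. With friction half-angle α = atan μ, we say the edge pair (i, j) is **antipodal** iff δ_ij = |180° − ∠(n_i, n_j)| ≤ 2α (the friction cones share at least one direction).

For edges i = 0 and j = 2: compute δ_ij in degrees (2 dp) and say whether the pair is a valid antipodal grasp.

δ = 22.47°, valid

α = atan 0.55 = 28.81°;  2α = 57.62°
edge 0: e_0 = (-1.83, -0.87);  n_0 = (-0.4294, +0.9031)
edge 2: e_2 = (+2.32, +0.12);  n_2 = (+0.0517, -0.9987)
∠(n_0, n_2) = 157.53°
δ = |180° − 157.53°| = 22.47°
22.47° ≤ 2α = 57.62°  →  valid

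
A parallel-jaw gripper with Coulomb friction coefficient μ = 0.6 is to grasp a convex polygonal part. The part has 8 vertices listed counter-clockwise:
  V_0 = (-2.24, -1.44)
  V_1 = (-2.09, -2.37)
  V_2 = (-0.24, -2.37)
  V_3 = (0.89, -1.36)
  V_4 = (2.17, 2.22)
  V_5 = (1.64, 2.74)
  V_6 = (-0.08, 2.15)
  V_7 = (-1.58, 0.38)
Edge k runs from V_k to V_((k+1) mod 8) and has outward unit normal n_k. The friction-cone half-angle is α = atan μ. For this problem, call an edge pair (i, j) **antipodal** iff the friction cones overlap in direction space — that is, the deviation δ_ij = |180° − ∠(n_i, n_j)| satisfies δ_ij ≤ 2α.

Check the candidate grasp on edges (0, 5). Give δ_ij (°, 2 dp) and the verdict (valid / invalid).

α = atan 0.6 = 30.96°;  2α = 61.93°
edge 0: e_0 = (+0.15, -0.93);  n_0 = (-0.9872, -0.1592)
edge 5: e_5 = (-1.72, -0.59);  n_5 = (-0.3245, +0.9459)
∠(n_0, n_5) = 80.23°
δ = |180° − 80.23°| = 99.77°
99.77° > 2α = 61.93°  →  invalid

δ = 99.77°, invalid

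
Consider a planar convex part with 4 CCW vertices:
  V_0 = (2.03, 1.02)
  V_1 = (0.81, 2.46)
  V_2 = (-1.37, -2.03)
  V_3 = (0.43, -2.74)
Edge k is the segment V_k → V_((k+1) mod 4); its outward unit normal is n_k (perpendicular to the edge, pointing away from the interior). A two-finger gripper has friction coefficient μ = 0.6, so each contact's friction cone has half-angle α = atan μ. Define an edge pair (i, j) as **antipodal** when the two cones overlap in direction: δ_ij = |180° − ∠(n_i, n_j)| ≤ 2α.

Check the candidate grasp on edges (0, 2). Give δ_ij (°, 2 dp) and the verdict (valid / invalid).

α = atan 0.6 = 30.96°;  2α = 61.93°
edge 0: e_0 = (-1.22, +1.44);  n_0 = (+0.7630, +0.6464)
edge 2: e_2 = (+1.80, -0.71);  n_2 = (-0.3669, -0.9302)
∠(n_0, n_2) = 151.80°
δ = |180° − 151.80°| = 28.20°
28.20° ≤ 2α = 61.93°  →  valid

δ = 28.20°, valid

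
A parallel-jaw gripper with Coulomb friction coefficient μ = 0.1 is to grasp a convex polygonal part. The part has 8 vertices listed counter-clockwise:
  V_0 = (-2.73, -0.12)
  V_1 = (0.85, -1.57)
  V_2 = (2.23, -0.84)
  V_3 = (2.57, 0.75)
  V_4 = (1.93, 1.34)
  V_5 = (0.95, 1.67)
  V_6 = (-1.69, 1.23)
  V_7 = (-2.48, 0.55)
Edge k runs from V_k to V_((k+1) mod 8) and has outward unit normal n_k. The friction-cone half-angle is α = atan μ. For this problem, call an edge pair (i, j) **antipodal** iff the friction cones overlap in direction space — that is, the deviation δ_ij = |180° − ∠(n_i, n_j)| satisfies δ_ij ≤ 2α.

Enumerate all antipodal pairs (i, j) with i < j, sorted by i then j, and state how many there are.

α = atan 0.1 = 5.71°;  2α = 11.42°
n_0 = (-0.3754, -0.9269)
n_1 = (+0.4676, -0.8839)
n_2 = (+0.9779, -0.2091)
n_3 = (+0.6778, +0.7352)
n_4 = (+0.3191, +0.9477)
n_5 = (-0.1644, +0.9864)
n_6 = (-0.6524, +0.7579)
n_7 = (-0.9369, +0.3496)
  (0,1): δ = 130.07°  ·
  (0,2): δ = 80.02°  ·
  (0,3): δ = 20.62°  ·
  (0,4): δ = 3.44°  ✓
  (0,5): δ = 31.51°  ·
  (0,6): δ = 62.77°  ·
  (0,7): δ = 91.59°  ·
  (1,2): δ = 129.95°  ·
  (1,3): δ = 70.55°  ·
  (1,4): δ = 46.49°  ·
  (1,5): δ = 18.42°  ·
  (1,6): δ = 12.84°  ·
  (1,7): δ = 41.66°  ·
  (2,3): δ = 120.60°  ·
  (2,4): δ = 96.54°  ·
  (2,5): δ = 68.47°  ·
  (2,6): δ = 37.21°  ·
  (2,7): δ = 8.39°  ✓
  (3,4): δ = 155.94°  ·
  (3,5): δ = 127.87°  ·
  (3,6): δ = 96.61°  ·
  (3,7): δ = 67.79°  ·
  (4,5): δ = 151.93°  ·
  (4,6): δ = 120.67°  ·
  (4,7): δ = 91.85°  ·
  (5,6): δ = 148.74°  ·
  (5,7): δ = 119.92°  ·
  (6,7): δ = 151.18°  ·
antipodal pairs: 2

count = 2; pairs: (0,4), (2,7)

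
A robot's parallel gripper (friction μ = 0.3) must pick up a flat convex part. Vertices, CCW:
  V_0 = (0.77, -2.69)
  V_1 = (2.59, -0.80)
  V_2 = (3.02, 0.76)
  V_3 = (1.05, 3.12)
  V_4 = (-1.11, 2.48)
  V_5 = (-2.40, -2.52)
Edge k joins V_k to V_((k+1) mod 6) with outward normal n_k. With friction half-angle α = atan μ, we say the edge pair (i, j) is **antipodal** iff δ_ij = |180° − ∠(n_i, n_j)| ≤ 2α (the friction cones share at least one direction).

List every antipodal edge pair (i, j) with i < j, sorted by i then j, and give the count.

α = atan 0.3 = 16.70°;  2α = 33.40°
n_0 = (+0.7203, -0.6936)
n_1 = (+0.9640, -0.2657)
n_2 = (+0.7677, +0.6408)
n_3 = (-0.2841, +0.9588)
n_4 = (-0.9683, +0.2498)
n_5 = (-0.0536, -0.9986)
  (0,1): δ = 151.49°  ·
  (0,2): δ = 96.23°  ·
  (0,3): δ = 29.58°  ✓
  (0,4): δ = 29.45°  ✓
  (0,5): δ = 130.85°  ·
  (1,2): δ = 124.74°  ·
  (1,3): δ = 58.09°  ·
  (1,4): δ = 0.94°  ✓
  (1,5): δ = 102.34°  ·
  (2,3): δ = 113.35°  ·
  (2,4): δ = 54.32°  ·
  (2,5): δ = 47.08°  ·
  (3,4): δ = 120.97°  ·
  (3,5): δ = 19.57°  ✓
  (4,5): δ = 78.60°  ·
antipodal pairs: 4

count = 4; pairs: (0,3), (0,4), (1,4), (3,5)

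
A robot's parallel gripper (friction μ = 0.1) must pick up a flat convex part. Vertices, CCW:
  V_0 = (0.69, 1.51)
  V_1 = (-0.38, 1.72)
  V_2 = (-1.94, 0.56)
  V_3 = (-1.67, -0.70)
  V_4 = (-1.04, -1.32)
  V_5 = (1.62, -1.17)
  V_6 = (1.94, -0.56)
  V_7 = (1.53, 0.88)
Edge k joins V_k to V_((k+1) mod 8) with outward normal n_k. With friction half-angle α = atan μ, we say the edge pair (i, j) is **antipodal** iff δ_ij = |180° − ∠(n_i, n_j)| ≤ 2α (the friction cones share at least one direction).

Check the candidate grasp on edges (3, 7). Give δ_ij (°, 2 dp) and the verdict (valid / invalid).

δ = 7.67°, valid

α = atan 0.1 = 5.71°;  2α = 11.42°
edge 3: e_3 = (+0.63, -0.62);  n_3 = (-0.7014, -0.7127)
edge 7: e_7 = (-0.84, +0.63);  n_7 = (+0.6000, +0.8000)
∠(n_3, n_7) = 172.33°
δ = |180° − 172.33°| = 7.67°
7.67° ≤ 2α = 11.42°  →  valid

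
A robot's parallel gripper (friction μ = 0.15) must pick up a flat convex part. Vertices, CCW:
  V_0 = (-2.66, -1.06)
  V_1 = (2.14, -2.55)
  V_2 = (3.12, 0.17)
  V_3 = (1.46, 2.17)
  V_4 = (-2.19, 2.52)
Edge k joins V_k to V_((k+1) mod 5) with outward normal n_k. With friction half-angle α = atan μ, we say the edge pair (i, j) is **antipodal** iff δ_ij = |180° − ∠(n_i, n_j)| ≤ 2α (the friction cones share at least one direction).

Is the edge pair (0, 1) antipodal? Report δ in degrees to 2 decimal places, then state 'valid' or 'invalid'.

δ = 92.57°, invalid

α = atan 0.15 = 8.53°;  2α = 17.06°
edge 0: e_0 = (+4.80, -1.49);  n_0 = (-0.2965, -0.9550)
edge 1: e_1 = (+0.98, +2.72);  n_1 = (+0.9408, -0.3390)
∠(n_0, n_1) = 87.43°
δ = |180° − 87.43°| = 92.57°
92.57° > 2α = 17.06°  →  invalid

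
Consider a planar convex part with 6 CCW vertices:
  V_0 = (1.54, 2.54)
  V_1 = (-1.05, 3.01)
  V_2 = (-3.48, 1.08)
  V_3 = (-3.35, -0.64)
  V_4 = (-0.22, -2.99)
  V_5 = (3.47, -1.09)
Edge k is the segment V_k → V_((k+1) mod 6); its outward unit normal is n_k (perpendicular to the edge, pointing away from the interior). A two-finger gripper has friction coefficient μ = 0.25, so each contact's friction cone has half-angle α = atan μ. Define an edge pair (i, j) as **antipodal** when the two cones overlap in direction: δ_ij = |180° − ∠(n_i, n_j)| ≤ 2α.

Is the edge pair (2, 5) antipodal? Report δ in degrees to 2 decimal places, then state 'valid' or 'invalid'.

α = atan 0.25 = 14.04°;  2α = 28.07°
edge 2: e_2 = (+0.13, -1.72);  n_2 = (-0.9972, -0.0754)
edge 5: e_5 = (-1.93, +3.63);  n_5 = (+0.8830, +0.4695)
∠(n_2, n_5) = 156.32°
δ = |180° − 156.32°| = 23.68°
23.68° ≤ 2α = 28.07°  →  valid

δ = 23.68°, valid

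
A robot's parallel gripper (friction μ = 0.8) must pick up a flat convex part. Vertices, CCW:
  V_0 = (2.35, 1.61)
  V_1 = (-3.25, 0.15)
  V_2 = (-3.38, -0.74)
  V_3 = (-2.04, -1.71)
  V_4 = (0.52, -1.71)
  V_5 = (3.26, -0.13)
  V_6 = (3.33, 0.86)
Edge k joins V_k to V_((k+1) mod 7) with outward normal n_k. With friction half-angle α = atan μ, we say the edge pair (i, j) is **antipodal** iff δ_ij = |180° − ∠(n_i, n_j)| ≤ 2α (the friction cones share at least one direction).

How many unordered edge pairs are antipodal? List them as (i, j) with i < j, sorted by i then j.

α = atan 0.8 = 38.66°;  2α = 77.32°
n_0 = (-0.2523, +0.9677)
n_1 = (-0.9895, +0.1445)
n_2 = (-0.5864, -0.8100)
n_3 = (+0.0000, -1.0000)
n_4 = (+0.4995, -0.8663)
n_5 = (+0.9975, -0.0705)
n_6 = (+0.6078, +0.7941)
  (0,1): δ = 112.92°  ·
  (0,2): δ = 50.51°  ✓
  (0,3): δ = 14.61°  ✓
  (0,4): δ = 15.36°  ✓
  (0,5): δ = 71.34°  ✓
  (0,6): δ = 127.96°  ·
  (1,2): δ = 117.59°  ·
  (1,3): δ = 81.69°  ·
  (1,4): δ = 51.72°  ✓
  (1,5): δ = 4.27°  ✓
  (1,6): δ = 60.88°  ✓
  (2,3): δ = 144.10°  ·
  (2,4): δ = 114.13°  ·
  (2,5): δ = 58.14°  ✓
  (2,6): δ = 1.53°  ✓
  (3,4): δ = 150.03°  ·
  (3,5): δ = 94.04°  ·
  (3,6): δ = 37.43°  ✓
  (4,5): δ = 124.01°  ·
  (4,6): δ = 67.40°  ✓
  (5,6): δ = 123.38°  ·
antipodal pairs: 11

count = 11; pairs: (0,2), (0,3), (0,4), (0,5), (1,4), (1,5), (1,6), (2,5), (2,6), (3,6), (4,6)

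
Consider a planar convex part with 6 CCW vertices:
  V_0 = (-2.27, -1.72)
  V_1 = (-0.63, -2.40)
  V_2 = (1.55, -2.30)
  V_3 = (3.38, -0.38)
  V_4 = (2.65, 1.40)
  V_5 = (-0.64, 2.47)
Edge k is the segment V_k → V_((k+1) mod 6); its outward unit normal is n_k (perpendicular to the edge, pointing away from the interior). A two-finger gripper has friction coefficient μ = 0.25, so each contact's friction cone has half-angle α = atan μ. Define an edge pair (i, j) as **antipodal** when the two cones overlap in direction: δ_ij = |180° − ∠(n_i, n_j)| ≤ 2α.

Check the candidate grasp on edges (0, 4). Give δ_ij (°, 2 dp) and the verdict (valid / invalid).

α = atan 0.25 = 14.04°;  2α = 28.07°
edge 0: e_0 = (+1.64, -0.68);  n_0 = (-0.3830, -0.9237)
edge 4: e_4 = (-3.29, +1.07);  n_4 = (+0.3093, +0.9510)
∠(n_0, n_4) = 175.50°
δ = |180° − 175.50°| = 4.50°
4.50° ≤ 2α = 28.07°  →  valid

δ = 4.50°, valid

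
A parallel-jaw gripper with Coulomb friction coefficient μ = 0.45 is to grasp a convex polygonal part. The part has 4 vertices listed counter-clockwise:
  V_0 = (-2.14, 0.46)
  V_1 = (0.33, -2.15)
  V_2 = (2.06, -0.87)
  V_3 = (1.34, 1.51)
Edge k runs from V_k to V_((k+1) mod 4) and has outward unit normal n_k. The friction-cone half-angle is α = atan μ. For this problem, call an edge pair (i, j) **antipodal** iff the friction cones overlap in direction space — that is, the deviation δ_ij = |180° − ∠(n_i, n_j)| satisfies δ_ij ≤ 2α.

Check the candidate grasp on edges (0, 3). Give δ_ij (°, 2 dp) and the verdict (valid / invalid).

δ = 63.37°, invalid

α = atan 0.45 = 24.23°;  2α = 48.46°
edge 0: e_0 = (+2.47, -2.61);  n_0 = (-0.7263, -0.6874)
edge 3: e_3 = (-3.48, -1.05);  n_3 = (-0.2889, +0.9574)
∠(n_0, n_3) = 116.63°
δ = |180° − 116.63°| = 63.37°
63.37° > 2α = 48.46°  →  invalid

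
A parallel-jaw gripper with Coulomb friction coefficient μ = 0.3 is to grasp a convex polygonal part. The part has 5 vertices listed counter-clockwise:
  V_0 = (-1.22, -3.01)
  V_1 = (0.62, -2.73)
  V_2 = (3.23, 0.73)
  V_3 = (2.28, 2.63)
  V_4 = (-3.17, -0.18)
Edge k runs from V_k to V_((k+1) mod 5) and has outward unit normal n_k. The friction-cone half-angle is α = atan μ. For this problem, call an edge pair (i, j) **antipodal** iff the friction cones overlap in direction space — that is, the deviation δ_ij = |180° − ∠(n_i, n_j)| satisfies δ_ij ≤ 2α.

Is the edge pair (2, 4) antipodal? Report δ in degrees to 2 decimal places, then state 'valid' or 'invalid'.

δ = 8.00°, valid

α = atan 0.3 = 16.70°;  2α = 33.40°
edge 2: e_2 = (-0.95, +1.90);  n_2 = (+0.8944, +0.4472)
edge 4: e_4 = (+1.95, -2.83);  n_4 = (-0.8234, -0.5674)
∠(n_2, n_4) = 172.00°
δ = |180° − 172.00°| = 8.00°
8.00° ≤ 2α = 33.40°  →  valid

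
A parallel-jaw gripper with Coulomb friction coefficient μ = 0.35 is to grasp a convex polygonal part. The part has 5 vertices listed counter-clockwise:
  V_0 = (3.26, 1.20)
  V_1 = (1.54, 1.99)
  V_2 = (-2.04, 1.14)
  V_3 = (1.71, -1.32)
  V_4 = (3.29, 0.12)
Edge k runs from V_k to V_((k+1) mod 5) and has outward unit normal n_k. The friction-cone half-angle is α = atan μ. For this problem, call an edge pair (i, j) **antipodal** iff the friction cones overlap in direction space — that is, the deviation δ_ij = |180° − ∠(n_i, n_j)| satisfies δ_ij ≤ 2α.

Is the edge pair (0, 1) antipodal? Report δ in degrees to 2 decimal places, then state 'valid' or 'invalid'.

α = atan 0.35 = 19.29°;  2α = 38.58°
edge 0: e_0 = (-1.72, +0.79);  n_0 = (+0.4174, +0.9087)
edge 1: e_1 = (-3.58, -0.85);  n_1 = (-0.2310, +0.9730)
∠(n_0, n_1) = 38.03°
δ = |180° − 38.03°| = 141.97°
141.97° > 2α = 38.58°  →  invalid

δ = 141.97°, invalid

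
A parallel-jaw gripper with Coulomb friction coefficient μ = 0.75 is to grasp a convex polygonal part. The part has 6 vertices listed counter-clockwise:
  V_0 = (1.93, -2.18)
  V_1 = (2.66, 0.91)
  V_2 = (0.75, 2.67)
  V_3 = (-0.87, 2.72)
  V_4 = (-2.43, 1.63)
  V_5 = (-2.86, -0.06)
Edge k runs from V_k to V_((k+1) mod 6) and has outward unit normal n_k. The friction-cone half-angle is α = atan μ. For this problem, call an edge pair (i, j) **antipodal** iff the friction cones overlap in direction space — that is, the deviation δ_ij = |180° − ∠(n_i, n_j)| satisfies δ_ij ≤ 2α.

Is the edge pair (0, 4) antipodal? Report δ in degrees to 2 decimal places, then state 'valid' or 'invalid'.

α = atan 0.75 = 36.87°;  2α = 73.74°
edge 0: e_0 = (+0.73, +3.09);  n_0 = (+0.9732, -0.2299)
edge 4: e_4 = (-0.43, -1.69);  n_4 = (-0.9691, +0.2466)
∠(n_0, n_4) = 179.02°
δ = |180° − 179.02°| = 0.98°
0.98° ≤ 2α = 73.74°  →  valid

δ = 0.98°, valid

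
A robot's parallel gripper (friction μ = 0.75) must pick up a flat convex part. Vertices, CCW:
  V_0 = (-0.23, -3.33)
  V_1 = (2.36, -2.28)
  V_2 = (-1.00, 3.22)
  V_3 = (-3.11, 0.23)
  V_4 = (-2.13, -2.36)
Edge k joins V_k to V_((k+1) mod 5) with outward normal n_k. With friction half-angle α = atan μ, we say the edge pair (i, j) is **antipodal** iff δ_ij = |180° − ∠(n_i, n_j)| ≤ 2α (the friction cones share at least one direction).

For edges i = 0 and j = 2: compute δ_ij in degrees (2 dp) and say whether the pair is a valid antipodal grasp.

α = atan 0.75 = 36.87°;  2α = 73.74°
edge 0: e_0 = (+2.59, +1.05);  n_0 = (+0.3757, -0.9267)
edge 2: e_2 = (-2.11, -2.99);  n_2 = (-0.8170, +0.5766)
∠(n_0, n_2) = 147.28°
δ = |180° − 147.28°| = 32.72°
32.72° ≤ 2α = 73.74°  →  valid

δ = 32.72°, valid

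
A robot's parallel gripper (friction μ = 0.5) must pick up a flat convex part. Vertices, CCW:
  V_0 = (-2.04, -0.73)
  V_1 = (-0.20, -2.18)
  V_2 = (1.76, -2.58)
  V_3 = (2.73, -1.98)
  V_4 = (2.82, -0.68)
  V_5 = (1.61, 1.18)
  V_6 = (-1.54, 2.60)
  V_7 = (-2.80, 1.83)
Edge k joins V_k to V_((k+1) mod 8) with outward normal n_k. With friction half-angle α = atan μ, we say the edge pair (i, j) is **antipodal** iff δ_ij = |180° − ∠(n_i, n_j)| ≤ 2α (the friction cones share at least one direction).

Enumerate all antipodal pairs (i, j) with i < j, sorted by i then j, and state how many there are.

α = atan 0.5 = 26.57°;  2α = 53.13°
n_0 = (-0.6190, -0.7854)
n_1 = (-0.2000, -0.9798)
n_2 = (+0.5261, -0.8505)
n_3 = (+0.9976, -0.0691)
n_4 = (+0.8382, +0.5453)
n_5 = (+0.4110, +0.9117)
n_6 = (-0.5215, +0.8533)
n_7 = (-0.9586, -0.2846)
  (0,1): δ = 153.29°  ·
  (0,2): δ = 110.02°  ·
  (0,3): δ = 55.72°  ·
  (0,4): δ = 18.71°  ✓
  (0,5): δ = 13.97°  ✓
  (0,6): δ = 69.67°  ·
  (0,7): δ = 144.77°  ·
  (1,2): δ = 136.73°  ·
  (1,3): δ = 82.43°  ·
  (1,4): δ = 45.42°  ✓
  (1,5): δ = 12.73°  ✓
  (1,6): δ = 42.96°  ✓
  (1,7): δ = 118.07°  ·
  (2,3): δ = 125.70°  ·
  (2,4): δ = 88.69°  ·
  (2,5): δ = 56.00°  ·
  (2,6): δ = 0.31°  ✓
  (2,7): δ = 74.80°  ·
  (3,4): δ = 142.99°  ·
  (3,5): δ = 110.31°  ·
  (3,6): δ = 54.61°  ·
  (3,7): δ = 20.50°  ✓
  (4,5): δ = 147.31°  ·
  (4,6): δ = 91.62°  ·
  (4,7): δ = 16.51°  ✓
  (5,6): δ = 124.30°  ·
  (5,7): δ = 49.20°  ✓
  (6,7): δ = 104.89°  ·
antipodal pairs: 9

count = 9; pairs: (0,4), (0,5), (1,4), (1,5), (1,6), (2,6), (3,7), (4,7), (5,7)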